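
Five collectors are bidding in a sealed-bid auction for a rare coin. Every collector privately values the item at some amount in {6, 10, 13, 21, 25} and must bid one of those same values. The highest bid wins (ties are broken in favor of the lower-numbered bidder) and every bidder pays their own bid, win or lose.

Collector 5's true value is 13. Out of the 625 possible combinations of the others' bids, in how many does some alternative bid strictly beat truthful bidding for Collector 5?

Others bid (6, 6, 6, 6): truth gives 0; bid 10 gives 3 > 0. Violating.
Others bid (6, 6, 6, 13): truth gives -13; bid 6 gives -6 > -13. Violating.
Others bid (6, 6, 6, 21): truth gives -13; bid 6 gives -6 > -13. Violating.
Others bid (6, 6, 6, 25): truth gives -13; bid 6 gives -6 > -13. Violating.
Others bid (6, 6, 6, 10): truth gives 0; no alternative beats it.
Others bid (6, 6, 10, 6): truth gives 0; no alternative beats it.
(Checking all 625 profiles: 610 have a profitable deviation, 15 do not.)

610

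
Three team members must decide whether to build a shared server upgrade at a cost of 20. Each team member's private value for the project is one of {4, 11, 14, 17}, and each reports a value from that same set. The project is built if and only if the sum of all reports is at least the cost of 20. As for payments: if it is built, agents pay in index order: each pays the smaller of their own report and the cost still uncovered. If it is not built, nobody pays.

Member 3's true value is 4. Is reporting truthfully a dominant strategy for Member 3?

Check each profile of the others' reports and compare truth against every alternative report.
Others report (4, 11): truth gives 0, best alternative gives -1.
Others report (11, 4): truth gives 0, best alternative gives -1.
Others report (4, 17): truth gives 4, best alternative gives 4.
Others report (11, 11): truth gives 4, best alternative gives 4.
Others report (11, 14): truth gives 4, best alternative gives 4.
Others report (11, 17): truth gives 4, best alternative gives 4.
(Remaining 10 profiles checked similarly; truth is weakly best in each.)
In every case the truthful report is at least as good as any alternative, so it is a dominant strategy.

Yes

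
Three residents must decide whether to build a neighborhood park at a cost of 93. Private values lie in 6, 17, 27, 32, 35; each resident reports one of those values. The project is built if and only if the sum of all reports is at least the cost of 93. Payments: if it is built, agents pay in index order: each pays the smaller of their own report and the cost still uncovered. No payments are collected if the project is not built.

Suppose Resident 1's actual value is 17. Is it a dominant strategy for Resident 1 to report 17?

Check each profile of the others' reports and compare truth against every alternative report.
Others report (6, 6): truth gives 0, best alternative gives 0.
Others report (6, 17): truth gives 0, best alternative gives 0.
Others report (6, 27): truth gives 0, best alternative gives 0.
Others report (6, 32): truth gives 0, best alternative gives 0.
Others report (6, 35): truth gives 0, best alternative gives 0.
Others report (17, 6): truth gives 0, best alternative gives 0.
(Remaining 19 profiles checked similarly; truth is weakly best in each.)
In every case the truthful report is at least as good as any alternative, so it is a dominant strategy.

Yes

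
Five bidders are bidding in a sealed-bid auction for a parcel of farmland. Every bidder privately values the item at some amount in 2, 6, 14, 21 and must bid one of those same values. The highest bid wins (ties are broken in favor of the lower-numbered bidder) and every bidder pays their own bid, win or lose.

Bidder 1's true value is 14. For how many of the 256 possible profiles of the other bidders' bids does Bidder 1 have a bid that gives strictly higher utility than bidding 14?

Others bid (2, 2, 2, 2): truth gives 0; bid 2 gives 12 > 0. Violating.
Others bid (2, 2, 2, 6): truth gives 0; bid 6 gives 8 > 0. Violating.
Others bid (2, 2, 2, 21): truth gives -14; bid 2 gives -2 > -14. Violating.
Others bid (2, 2, 6, 2): truth gives 0; bid 6 gives 8 > 0. Violating.
Others bid (2, 2, 2, 14): truth gives 0; no alternative beats it.
Others bid (2, 2, 6, 14): truth gives 0; no alternative beats it.
(Checking all 256 profiles: 191 have a profitable deviation, 65 do not.)

191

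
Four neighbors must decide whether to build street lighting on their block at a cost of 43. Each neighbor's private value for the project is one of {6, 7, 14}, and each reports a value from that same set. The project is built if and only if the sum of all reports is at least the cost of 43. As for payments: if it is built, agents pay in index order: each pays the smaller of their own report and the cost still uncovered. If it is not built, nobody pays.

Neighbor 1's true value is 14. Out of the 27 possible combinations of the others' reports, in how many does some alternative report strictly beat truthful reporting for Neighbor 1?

1

Others report (14, 14, 14): truth gives 0; report 6 gives 8 > 0. Violating.
Others report (6, 6, 6): truth gives 0; no alternative beats it.
Others report (6, 6, 7): truth gives 0; no alternative beats it.
(Checking all 27 profiles: 1 has a profitable deviation, 26 do not.)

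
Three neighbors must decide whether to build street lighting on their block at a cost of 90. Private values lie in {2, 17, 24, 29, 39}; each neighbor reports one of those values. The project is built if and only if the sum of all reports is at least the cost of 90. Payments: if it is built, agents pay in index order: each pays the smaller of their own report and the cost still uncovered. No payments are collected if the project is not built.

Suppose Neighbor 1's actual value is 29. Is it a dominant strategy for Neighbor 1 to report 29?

No

Consider the case where Neighbor 2 reports 29 and Neighbor 3 reports 39.
Truthful report 29: project built, pays 29, utility 29 - 29 = 0.
Report 24 instead: project built, pays 24, utility 29 - 24 = 5.
Since 5 > 0, reporting 24 is strictly better here, so truthful reporting is not dominant.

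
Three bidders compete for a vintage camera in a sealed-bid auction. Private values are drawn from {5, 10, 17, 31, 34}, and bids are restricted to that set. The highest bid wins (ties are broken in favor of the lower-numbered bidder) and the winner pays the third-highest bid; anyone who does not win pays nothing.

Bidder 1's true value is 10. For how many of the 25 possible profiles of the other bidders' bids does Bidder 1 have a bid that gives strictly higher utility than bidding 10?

6

Others bid (5, 17): truth gives 0; bid 17 gives 5 > 0. Violating.
Others bid (5, 31): truth gives 0; bid 31 gives 5 > 0. Violating.
Others bid (5, 34): truth gives 0; bid 34 gives 5 > 0. Violating.
Others bid (17, 5): truth gives 0; bid 17 gives 5 > 0. Violating.
Others bid (5, 5): truth gives 5; no alternative beats it.
Others bid (5, 10): truth gives 5; no alternative beats it.
(Checking all 25 profiles: 6 have a profitable deviation, 19 do not.)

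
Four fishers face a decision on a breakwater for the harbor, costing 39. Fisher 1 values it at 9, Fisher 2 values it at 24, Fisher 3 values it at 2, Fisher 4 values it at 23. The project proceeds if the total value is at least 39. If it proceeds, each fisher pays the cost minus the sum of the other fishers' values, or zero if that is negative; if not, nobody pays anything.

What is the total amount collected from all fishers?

9

Total value 58 ≥ cost 39, so it is built.
Fisher 1: others sum to 49; max(0, 39 - 49) = 0.
Fisher 2: others sum to 34; max(0, 39 - 34) = 5.
Fisher 3: others sum to 56; max(0, 39 - 56) = 0.
Fisher 4: others sum to 35; max(0, 39 - 35) = 4.
Total collected = 0 + 5 + 0 + 4 = 9.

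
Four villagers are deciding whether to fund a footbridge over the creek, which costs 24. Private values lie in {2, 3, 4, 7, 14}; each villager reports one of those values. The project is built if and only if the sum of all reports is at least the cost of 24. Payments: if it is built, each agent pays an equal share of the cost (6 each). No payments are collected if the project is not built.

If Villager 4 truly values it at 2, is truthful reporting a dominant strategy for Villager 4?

Check each profile of the others' reports and compare truth against every alternative report.
Others report (3, 4, 14): truth gives 0, best alternative gives -4.
Others report (3, 14, 4): truth gives 0, best alternative gives -4.
Others report (4, 3, 14): truth gives 0, best alternative gives -4.
Others report (4, 14, 3): truth gives 0, best alternative gives -4.
Others report (7, 7, 7): truth gives 0, best alternative gives -4.
Others report (14, 3, 4): truth gives 0, best alternative gives -4.
(Remaining 119 profiles checked similarly; truth is weakly best in each.)
In every case the truthful report is at least as good as any alternative, so it is a dominant strategy.

Yes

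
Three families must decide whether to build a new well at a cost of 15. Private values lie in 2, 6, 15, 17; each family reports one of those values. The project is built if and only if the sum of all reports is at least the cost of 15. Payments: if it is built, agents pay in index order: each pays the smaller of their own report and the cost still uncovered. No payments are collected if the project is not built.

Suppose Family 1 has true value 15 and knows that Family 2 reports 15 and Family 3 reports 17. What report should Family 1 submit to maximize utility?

Report 2: project built, pays 2, utility 15 - 2 = 13.
Report 6: project built, pays 6, utility 15 - 6 = 9.
Report 15: project built, pays 15, utility 15 - 15 = 0.
Report 17: project built, pays 15, utility 15 - 15 = 0.
The best choice is 2 with utility 13.

2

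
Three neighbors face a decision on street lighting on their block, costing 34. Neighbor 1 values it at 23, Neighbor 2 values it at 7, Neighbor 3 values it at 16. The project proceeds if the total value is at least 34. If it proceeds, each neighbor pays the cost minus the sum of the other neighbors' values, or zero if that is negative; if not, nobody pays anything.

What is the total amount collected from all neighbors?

15

Total value 46 ≥ cost 34, so it is built.
Neighbor 1: others sum to 23; max(0, 34 - 23) = 11.
Neighbor 2: others sum to 39; max(0, 34 - 39) = 0.
Neighbor 3: others sum to 30; max(0, 34 - 30) = 4.
Total collected = 11 + 0 + 4 = 15.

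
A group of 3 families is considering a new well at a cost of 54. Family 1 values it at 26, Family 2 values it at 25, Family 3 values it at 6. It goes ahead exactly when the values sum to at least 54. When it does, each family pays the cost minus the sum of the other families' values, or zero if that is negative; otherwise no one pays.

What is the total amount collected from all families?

Total value 57 ≥ cost 54, so it is built.
Family 1: others sum to 31; max(0, 54 - 31) = 23.
Family 2: others sum to 32; max(0, 54 - 32) = 22.
Family 3: others sum to 51; max(0, 54 - 51) = 3.
Total collected = 23 + 22 + 3 = 48.

48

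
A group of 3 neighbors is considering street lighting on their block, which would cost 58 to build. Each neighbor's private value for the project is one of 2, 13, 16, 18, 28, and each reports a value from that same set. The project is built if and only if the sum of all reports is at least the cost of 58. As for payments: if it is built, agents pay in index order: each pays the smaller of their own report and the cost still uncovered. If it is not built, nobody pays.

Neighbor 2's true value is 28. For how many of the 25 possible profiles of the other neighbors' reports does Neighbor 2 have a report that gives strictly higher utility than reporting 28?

7

Others report (13, 28): truth gives 0; report 18 gives 10 > 0. Violating.
Others report (16, 28): truth gives 0; report 16 gives 12 > 0. Violating.
Others report (18, 28): truth gives 0; report 13 gives 15 > 0. Violating.
Others report (28, 13): truth gives 0; report 18 gives 10 > 0. Violating.
Others report (2, 2): truth gives 0; no alternative beats it.
Others report (2, 13): truth gives 0; no alternative beats it.
(Checking all 25 profiles: 7 have a profitable deviation, 18 do not.)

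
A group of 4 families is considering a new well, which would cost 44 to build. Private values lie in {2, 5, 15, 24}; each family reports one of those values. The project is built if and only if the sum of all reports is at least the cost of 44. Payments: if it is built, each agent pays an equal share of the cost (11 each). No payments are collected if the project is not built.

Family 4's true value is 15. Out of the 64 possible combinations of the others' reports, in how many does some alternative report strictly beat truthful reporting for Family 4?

12

Others report (2, 2, 24): truth gives 0; report 24 gives 4 > 0. Violating.
Others report (2, 5, 15): truth gives 0; report 24 gives 4 > 0. Violating.
Others report (2, 15, 5): truth gives 0; report 24 gives 4 > 0. Violating.
Others report (2, 24, 2): truth gives 0; report 24 gives 4 > 0. Violating.
Others report (2, 2, 2): truth gives 0; no alternative beats it.
Others report (2, 2, 5): truth gives 0; no alternative beats it.
(Checking all 64 profiles: 12 have a profitable deviation, 52 do not.)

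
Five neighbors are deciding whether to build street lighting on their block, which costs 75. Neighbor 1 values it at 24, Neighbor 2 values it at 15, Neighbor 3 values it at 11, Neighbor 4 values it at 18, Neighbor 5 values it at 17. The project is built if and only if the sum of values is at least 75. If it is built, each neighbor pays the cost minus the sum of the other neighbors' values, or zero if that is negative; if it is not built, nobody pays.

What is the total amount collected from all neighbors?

Total value 85 ≥ cost 75, so it is built.
Neighbor 1: others sum to 61; max(0, 75 - 61) = 14.
Neighbor 2: others sum to 70; max(0, 75 - 70) = 5.
Neighbor 3: others sum to 74; max(0, 75 - 74) = 1.
Neighbor 4: others sum to 67; max(0, 75 - 67) = 8.
Neighbor 5: others sum to 68; max(0, 75 - 68) = 7.
Total collected = 14 + 5 + 1 + 8 + 7 = 35.

35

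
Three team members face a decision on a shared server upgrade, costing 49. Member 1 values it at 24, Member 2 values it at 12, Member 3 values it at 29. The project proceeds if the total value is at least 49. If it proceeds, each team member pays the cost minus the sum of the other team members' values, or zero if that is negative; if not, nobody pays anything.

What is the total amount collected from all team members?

Total value 65 ≥ cost 49, so it is built.
Member 1: others sum to 41; max(0, 49 - 41) = 8.
Member 2: others sum to 53; max(0, 49 - 53) = 0.
Member 3: others sum to 36; max(0, 49 - 36) = 13.
Total collected = 8 + 0 + 13 = 21.

21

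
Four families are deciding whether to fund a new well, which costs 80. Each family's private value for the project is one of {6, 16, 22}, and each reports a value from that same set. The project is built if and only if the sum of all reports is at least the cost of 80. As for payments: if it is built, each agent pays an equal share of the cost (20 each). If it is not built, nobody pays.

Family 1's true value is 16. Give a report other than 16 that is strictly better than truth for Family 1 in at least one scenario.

6

Suppose Family 2 reports 22, Family 3 reports 22 and Family 4 reports 22.
Report 16: project built, pays 20, utility 16 - 20 = -4.
Report 6: project not built, utility 0.
So reporting 6 beats truth here (0 > -4).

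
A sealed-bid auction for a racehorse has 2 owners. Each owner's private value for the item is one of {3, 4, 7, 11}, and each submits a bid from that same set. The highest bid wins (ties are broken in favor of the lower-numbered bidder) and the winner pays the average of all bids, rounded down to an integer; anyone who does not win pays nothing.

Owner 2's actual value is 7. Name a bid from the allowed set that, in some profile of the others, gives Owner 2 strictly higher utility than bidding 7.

4

Suppose Owner 1 bids 3.
Bid 7: wins, pays 5, utility 7 - 5 = 2.
Bid 4: wins, pays 3, utility 7 - 3 = 4.
So bidding 4 beats truth here (4 > 2).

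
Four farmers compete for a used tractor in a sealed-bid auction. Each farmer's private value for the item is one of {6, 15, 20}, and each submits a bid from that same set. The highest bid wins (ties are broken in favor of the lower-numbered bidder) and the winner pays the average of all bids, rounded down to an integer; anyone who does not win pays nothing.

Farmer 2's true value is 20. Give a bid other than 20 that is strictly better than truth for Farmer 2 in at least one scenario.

Suppose Farmer 1 bids 6, Farmer 3 bids 6 and Farmer 4 bids 6.
Bid 20: wins, pays 9, utility 20 - 9 = 11.
Bid 15: wins, pays 8, utility 20 - 8 = 12.
So bidding 15 beats truth here (12 > 11).

15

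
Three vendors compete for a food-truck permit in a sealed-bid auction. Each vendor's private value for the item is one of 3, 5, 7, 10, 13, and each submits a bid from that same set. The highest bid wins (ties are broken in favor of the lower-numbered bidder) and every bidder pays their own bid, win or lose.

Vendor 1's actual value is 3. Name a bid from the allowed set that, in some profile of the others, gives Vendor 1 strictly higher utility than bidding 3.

5

Suppose Vendor 2 bids 3 and Vendor 3 bids 5.
Bid 3: loses but pays 3, utility -3.
Bid 5: wins, pays 5, utility 3 - 5 = -2.
So bidding 5 beats truth here (-2 > -3).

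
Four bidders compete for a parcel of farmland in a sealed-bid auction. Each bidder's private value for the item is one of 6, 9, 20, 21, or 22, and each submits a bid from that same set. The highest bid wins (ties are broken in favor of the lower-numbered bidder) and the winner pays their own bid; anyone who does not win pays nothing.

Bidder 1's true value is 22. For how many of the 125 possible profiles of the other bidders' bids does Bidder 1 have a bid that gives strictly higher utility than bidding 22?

64

Others bid (6, 6, 6): truth gives 0; bid 6 gives 16 > 0. Violating.
Others bid (6, 6, 9): truth gives 0; bid 9 gives 13 > 0. Violating.
Others bid (6, 6, 20): truth gives 0; bid 20 gives 2 > 0. Violating.
Others bid (6, 6, 21): truth gives 0; bid 21 gives 1 > 0. Violating.
Others bid (6, 6, 22): truth gives 0; no alternative beats it.
Others bid (6, 9, 22): truth gives 0; no alternative beats it.
(Checking all 125 profiles: 64 have a profitable deviation, 61 do not.)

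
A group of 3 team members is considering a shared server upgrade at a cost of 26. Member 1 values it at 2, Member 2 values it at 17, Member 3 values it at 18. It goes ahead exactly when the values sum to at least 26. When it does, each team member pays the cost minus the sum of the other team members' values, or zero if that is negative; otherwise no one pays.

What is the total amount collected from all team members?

13

Total value 37 ≥ cost 26, so it is built.
Member 1: others sum to 35; max(0, 26 - 35) = 0.
Member 2: others sum to 20; max(0, 26 - 20) = 6.
Member 3: others sum to 19; max(0, 26 - 19) = 7.
Total collected = 0 + 6 + 7 = 13.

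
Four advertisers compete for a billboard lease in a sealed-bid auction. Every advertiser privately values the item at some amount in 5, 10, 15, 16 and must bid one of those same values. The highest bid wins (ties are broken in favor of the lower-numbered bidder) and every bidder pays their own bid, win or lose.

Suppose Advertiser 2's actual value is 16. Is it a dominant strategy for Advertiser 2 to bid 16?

No

Consider the case where Advertiser 1 bids 5, Advertiser 3 bids 5 and Advertiser 4 bids 5.
Truthful bid 16: wins, pays 16, utility 16 - 16 = 0.
Bid 10 instead: wins, pays 10, utility 16 - 10 = 6.
Since 6 > 0, bidding 10 is strictly better here, so truthful bidding is not dominant.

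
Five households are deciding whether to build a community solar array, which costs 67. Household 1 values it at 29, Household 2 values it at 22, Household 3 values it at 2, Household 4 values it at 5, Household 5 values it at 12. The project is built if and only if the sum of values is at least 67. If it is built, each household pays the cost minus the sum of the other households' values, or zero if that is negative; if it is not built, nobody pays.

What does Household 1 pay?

Total value 70 ≥ cost 67, so the project is built.
The other households' values sum to 41.
Cost minus that sum is 67 - 41 = 26.

26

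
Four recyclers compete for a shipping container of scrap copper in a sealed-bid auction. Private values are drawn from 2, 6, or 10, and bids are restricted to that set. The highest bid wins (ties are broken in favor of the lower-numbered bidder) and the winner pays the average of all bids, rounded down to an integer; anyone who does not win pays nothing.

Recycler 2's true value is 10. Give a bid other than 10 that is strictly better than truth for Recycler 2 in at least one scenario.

Suppose Recycler 1 bids 2, Recycler 3 bids 2 and Recycler 4 bids 2.
Bid 10: wins, pays 4, utility 10 - 4 = 6.
Bid 6: wins, pays 3, utility 10 - 3 = 7.
So bidding 6 beats truth here (7 > 6).

6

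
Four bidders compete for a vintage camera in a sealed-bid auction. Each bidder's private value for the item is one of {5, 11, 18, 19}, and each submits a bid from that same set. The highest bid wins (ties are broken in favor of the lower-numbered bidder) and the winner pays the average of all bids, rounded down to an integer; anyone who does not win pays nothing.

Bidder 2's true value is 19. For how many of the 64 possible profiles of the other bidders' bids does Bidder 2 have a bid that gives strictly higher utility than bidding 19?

Others bid (5, 5, 5): truth gives 11; bid 11 gives 13 > 11. Violating.
Others bid (5, 5, 11): truth gives 9; bid 11 gives 11 > 9. Violating.
Others bid (5, 11, 5): truth gives 9; bid 11 gives 11 > 9. Violating.
Others bid (5, 11, 11): truth gives 8; bid 11 gives 10 > 8. Violating.
Others bid (5, 5, 18): truth gives 8; no alternative beats it.
Others bid (5, 5, 19): truth gives 7; no alternative beats it.
(Checking all 64 profiles: 7 have a profitable deviation, 57 do not.)

7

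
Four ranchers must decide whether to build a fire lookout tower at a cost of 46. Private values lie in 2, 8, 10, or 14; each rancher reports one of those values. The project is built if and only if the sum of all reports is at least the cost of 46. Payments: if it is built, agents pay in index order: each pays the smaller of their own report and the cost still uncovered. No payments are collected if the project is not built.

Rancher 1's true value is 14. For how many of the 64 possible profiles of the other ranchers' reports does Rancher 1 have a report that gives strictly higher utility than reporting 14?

7

Others report (8, 14, 14): truth gives 0; report 10 gives 4 > 0. Violating.
Others report (10, 14, 14): truth gives 0; report 8 gives 6 > 0. Violating.
Others report (14, 8, 14): truth gives 0; report 10 gives 4 > 0. Violating.
Others report (14, 10, 14): truth gives 0; report 8 gives 6 > 0. Violating.
Others report (2, 2, 2): truth gives 0; no alternative beats it.
Others report (2, 2, 8): truth gives 0; no alternative beats it.
(Checking all 64 profiles: 7 have a profitable deviation, 57 do not.)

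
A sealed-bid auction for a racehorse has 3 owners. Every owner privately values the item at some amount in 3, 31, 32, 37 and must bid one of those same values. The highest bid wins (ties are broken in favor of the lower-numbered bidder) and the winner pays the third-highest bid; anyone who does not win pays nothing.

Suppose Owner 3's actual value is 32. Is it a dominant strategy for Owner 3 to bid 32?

No

Consider the case where Owner 1 bids 3 and Owner 2 bids 32.
Truthful bid 32: loses, pays 0, utility 0.
Bid 37 instead: wins, pays 3, utility 32 - 3 = 29.
Since 29 > 0, bidding 37 is strictly better here, so truthful bidding is not dominant.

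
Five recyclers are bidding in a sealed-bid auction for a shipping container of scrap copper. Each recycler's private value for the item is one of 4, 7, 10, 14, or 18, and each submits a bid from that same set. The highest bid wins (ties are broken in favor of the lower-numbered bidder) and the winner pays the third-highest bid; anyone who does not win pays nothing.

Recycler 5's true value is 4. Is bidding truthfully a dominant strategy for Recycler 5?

Check each profile of the others' bids and compare truth against every alternative bid.
Others bid (4, 4, 4, 4): truth gives 0, best alternative gives 0.
Others bid (4, 4, 4, 7): truth gives 0, best alternative gives 0.
Others bid (4, 4, 4, 10): truth gives 0, best alternative gives 0.
Others bid (4, 4, 4, 14): truth gives 0, best alternative gives 0.
Others bid (4, 4, 4, 18): truth gives 0, best alternative gives 0.
Others bid (4, 4, 7, 4): truth gives 0, best alternative gives 0.
(Remaining 619 profiles checked similarly; truth is weakly best in each.)
In every case the truthful bid is at least as good as any alternative, so it is a dominant strategy.

Yes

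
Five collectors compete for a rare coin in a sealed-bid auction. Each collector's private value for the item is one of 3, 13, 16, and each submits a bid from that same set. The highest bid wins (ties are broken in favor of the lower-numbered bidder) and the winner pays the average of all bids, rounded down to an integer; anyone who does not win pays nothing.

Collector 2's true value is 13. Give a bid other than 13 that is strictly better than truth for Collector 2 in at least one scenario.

Suppose Collector 1 bids 3, Collector 3 bids 3, Collector 4 bids 3 and Collector 5 bids 16.
Bid 13: loses, pays 0, utility 0.
Bid 16: wins, pays 8, utility 13 - 8 = 5.
So bidding 16 beats truth here (5 > 0).

16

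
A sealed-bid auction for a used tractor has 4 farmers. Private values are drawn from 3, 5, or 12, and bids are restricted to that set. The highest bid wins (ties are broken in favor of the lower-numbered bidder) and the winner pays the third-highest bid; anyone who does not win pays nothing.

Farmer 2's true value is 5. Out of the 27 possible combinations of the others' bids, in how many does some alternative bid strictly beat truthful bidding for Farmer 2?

Others bid (3, 3, 12): truth gives 0; bid 12 gives 2 > 0. Violating.
Others bid (3, 12, 3): truth gives 0; bid 12 gives 2 > 0. Violating.
Others bid (5, 3, 3): truth gives 0; bid 12 gives 2 > 0. Violating.
Others bid (3, 3, 3): truth gives 2; no alternative beats it.
Others bid (3, 3, 5): truth gives 2; no alternative beats it.
(Checking all 27 profiles: 3 have a profitable deviation, 24 do not.)

3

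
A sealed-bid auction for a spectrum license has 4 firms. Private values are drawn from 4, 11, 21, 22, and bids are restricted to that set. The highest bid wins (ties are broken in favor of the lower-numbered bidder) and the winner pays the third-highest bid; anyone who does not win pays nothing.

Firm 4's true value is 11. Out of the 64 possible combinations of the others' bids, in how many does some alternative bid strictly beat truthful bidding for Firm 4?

Others bid (4, 4, 11): truth gives 0; bid 21 gives 7 > 0. Violating.
Others bid (4, 4, 21): truth gives 0; bid 22 gives 7 > 0. Violating.
Others bid (4, 11, 4): truth gives 0; bid 21 gives 7 > 0. Violating.
Others bid (4, 21, 4): truth gives 0; bid 22 gives 7 > 0. Violating.
Others bid (4, 4, 4): truth gives 7; no alternative beats it.
Others bid (4, 4, 22): truth gives 0; no alternative beats it.
(Checking all 64 profiles: 6 have a profitable deviation, 58 do not.)

6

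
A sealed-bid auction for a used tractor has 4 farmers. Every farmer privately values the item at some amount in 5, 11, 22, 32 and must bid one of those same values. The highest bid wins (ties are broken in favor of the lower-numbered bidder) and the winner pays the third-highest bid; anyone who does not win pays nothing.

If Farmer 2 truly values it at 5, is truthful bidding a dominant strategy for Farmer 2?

Check each profile of the others' bids and compare truth against every alternative bid.
Others bid (5, 11, 11): truth gives 0, best alternative gives -6.
Others bid (5, 5, 5): truth gives 0, best alternative gives 0.
Others bid (5, 5, 11): truth gives 0, best alternative gives 0.
Others bid (5, 5, 22): truth gives 0, best alternative gives 0.
Others bid (5, 5, 32): truth gives 0, best alternative gives 0.
Others bid (5, 11, 5): truth gives 0, best alternative gives 0.
(Remaining 58 profiles checked similarly; truth is weakly best in each.)
In every case the truthful bid is at least as good as any alternative, so it is a dominant strategy.

Yes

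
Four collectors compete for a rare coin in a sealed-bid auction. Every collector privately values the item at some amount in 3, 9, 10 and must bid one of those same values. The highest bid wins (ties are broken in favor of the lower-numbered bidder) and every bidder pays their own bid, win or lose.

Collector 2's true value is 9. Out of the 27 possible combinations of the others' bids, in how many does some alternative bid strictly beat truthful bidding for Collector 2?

Others bid (3, 3, 10): truth gives -9; bid 10 gives -1 > -9. Violating.
Others bid (3, 9, 10): truth gives -9; bid 10 gives -1 > -9. Violating.
Others bid (3, 10, 3): truth gives -9; bid 10 gives -1 > -9. Violating.
Others bid (3, 10, 9): truth gives -9; bid 10 gives -1 > -9. Violating.
Others bid (3, 3, 3): truth gives 0; no alternative beats it.
Others bid (3, 3, 9): truth gives 0; no alternative beats it.
(Checking all 27 profiles: 23 have a profitable deviation, 4 do not.)

23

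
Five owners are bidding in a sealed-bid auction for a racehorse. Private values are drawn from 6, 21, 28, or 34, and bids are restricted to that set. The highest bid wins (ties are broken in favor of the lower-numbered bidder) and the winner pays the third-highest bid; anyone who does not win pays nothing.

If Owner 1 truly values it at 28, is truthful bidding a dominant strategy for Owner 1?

No

Consider the case where Owner 2 bids 6, Owner 3 bids 6, Owner 4 bids 6 and Owner 5 bids 34.
Truthful bid 28: loses, pays 0, utility 0.
Bid 34 instead: wins, pays 6, utility 28 - 6 = 22.
Since 22 > 0, bidding 34 is strictly better here, so truthful bidding is not dominant.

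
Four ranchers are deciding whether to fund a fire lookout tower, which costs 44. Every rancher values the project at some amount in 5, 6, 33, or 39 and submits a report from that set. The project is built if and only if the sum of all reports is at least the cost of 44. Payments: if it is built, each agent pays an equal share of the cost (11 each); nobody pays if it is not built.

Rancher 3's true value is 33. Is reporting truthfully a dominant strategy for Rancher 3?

Check each profile of the others' reports and compare truth against every alternative report.
Others report (5, 5, 5): truth gives 22, best alternative gives 22.
Others report (5, 5, 6): truth gives 22, best alternative gives 22.
Others report (5, 5, 33): truth gives 22, best alternative gives 22.
Others report (5, 5, 39): truth gives 22, best alternative gives 22.
Others report (5, 6, 5): truth gives 22, best alternative gives 22.
Others report (5, 6, 6): truth gives 22, best alternative gives 22.
(Remaining 58 profiles checked similarly; truth is weakly best in each.)
In every case the truthful report is at least as good as any alternative, so it is a dominant strategy.

Yes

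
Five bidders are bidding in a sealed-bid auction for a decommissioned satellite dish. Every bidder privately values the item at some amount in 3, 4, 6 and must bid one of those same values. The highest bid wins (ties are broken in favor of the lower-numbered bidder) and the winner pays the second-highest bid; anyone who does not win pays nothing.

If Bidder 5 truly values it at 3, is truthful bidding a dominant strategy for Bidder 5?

Yes

Check each profile of the others' bids and compare truth against every alternative bid.
Others bid (3, 3, 3, 3): truth gives 0, best alternative gives 0.
Others bid (3, 3, 3, 4): truth gives 0, best alternative gives 0.
Others bid (3, 3, 3, 6): truth gives 0, best alternative gives 0.
Others bid (3, 3, 4, 3): truth gives 0, best alternative gives 0.
Others bid (3, 3, 4, 4): truth gives 0, best alternative gives 0.
Others bid (3, 3, 4, 6): truth gives 0, best alternative gives 0.
(Remaining 75 profiles checked similarly; truth is weakly best in each.)
In every case the truthful bid is at least as good as any alternative, so it is a dominant strategy.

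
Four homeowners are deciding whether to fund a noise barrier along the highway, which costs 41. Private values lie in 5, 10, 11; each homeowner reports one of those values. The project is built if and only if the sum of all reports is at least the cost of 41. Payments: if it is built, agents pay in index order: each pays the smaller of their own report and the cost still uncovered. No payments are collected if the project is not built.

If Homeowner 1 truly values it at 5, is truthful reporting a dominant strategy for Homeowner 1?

Yes

Check each profile of the others' reports and compare truth against every alternative report.
Others report (10, 10, 11): truth gives 0, best alternative gives -5.
Others report (10, 11, 10): truth gives 0, best alternative gives -5.
Others report (10, 11, 11): truth gives 0, best alternative gives -5.
Others report (11, 10, 10): truth gives 0, best alternative gives -5.
Others report (11, 10, 11): truth gives 0, best alternative gives -5.
Others report (11, 11, 10): truth gives 0, best alternative gives -5.
(Remaining 21 profiles checked similarly; truth is weakly best in each.)
In every case the truthful report is at least as good as any alternative, so it is a dominant strategy.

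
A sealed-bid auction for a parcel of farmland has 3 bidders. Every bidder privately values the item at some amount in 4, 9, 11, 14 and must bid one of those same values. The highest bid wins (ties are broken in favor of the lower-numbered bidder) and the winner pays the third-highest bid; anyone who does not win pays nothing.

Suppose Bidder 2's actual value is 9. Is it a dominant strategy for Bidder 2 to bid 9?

Consider the case where Bidder 1 bids 4 and Bidder 3 bids 11.
Truthful bid 9: loses, pays 0, utility 0.
Bid 11 instead: wins, pays 4, utility 9 - 4 = 5.
Since 5 > 0, bidding 11 is strictly better here, so truthful bidding is not dominant.

No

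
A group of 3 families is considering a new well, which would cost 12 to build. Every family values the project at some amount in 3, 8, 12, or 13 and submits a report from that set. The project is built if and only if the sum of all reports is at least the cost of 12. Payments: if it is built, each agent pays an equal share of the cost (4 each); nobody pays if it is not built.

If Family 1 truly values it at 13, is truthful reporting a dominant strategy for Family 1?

Yes

Check each profile of the others' reports and compare truth against every alternative report.
Others report (3, 3): truth gives 9, best alternative gives 9.
Others report (3, 8): truth gives 9, best alternative gives 9.
Others report (3, 12): truth gives 9, best alternative gives 9.
Others report (3, 13): truth gives 9, best alternative gives 9.
Others report (8, 3): truth gives 9, best alternative gives 9.
Others report (8, 8): truth gives 9, best alternative gives 9.
(Remaining 10 profiles checked similarly; truth is weakly best in each.)
In every case the truthful report is at least as good as any alternative, so it is a dominant strategy.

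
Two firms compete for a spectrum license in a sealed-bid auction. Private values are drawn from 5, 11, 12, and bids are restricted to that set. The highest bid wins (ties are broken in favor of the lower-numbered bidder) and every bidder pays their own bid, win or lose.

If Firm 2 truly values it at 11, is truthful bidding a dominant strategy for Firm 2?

Consider the case where Firm 1 bids 11.
Truthful bid 11: loses but pays 11, utility -11.
Bid 5 instead: loses but pays 5, utility -5.
Since -5 > -11, bidding 5 is strictly better here, so truthful bidding is not dominant.

No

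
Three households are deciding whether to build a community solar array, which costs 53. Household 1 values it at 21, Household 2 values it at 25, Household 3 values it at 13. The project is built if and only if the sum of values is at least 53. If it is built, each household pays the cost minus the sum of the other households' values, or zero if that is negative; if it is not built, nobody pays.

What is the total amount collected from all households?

41

Total value 59 ≥ cost 53, so it is built.
Household 1: others sum to 38; max(0, 53 - 38) = 15.
Household 2: others sum to 34; max(0, 53 - 34) = 19.
Household 3: others sum to 46; max(0, 53 - 46) = 7.
Total collected = 15 + 19 + 7 = 41.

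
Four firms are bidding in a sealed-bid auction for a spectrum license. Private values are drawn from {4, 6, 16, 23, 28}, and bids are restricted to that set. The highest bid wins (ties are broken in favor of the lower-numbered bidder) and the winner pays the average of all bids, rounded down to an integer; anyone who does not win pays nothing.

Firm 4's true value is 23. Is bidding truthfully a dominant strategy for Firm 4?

No

Consider the case where Firm 1 bids 4, Firm 2 bids 4 and Firm 3 bids 4.
Truthful bid 23: wins, pays 8, utility 23 - 8 = 15.
Bid 6 instead: wins, pays 4, utility 23 - 4 = 19.
Since 19 > 15, bidding 6 is strictly better here, so truthful bidding is not dominant.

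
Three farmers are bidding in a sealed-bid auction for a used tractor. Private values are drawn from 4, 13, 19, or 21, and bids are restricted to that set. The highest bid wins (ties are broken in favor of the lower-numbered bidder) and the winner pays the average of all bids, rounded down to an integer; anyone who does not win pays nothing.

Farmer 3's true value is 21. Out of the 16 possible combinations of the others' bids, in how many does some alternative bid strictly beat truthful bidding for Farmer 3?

Others bid (4, 4): truth gives 12; bid 13 gives 14 > 12. Violating.
Others bid (4, 13): truth gives 9; no alternative beats it.
Others bid (4, 19): truth gives 7; no alternative beats it.
(Checking all 16 profiles: 1 has a profitable deviation, 15 do not.)

1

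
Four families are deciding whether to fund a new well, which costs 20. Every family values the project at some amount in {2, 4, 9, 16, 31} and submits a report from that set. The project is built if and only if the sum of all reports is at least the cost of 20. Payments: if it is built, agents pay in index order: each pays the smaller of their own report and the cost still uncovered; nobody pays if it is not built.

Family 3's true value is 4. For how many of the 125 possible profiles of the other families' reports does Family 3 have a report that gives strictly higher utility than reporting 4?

20

Others report (2, 2, 16): truth gives 0; report 2 gives 2 > 0. Violating.
Others report (2, 2, 31): truth gives 0; report 2 gives 2 > 0. Violating.
Others report (2, 4, 16): truth gives 0; report 2 gives 2 > 0. Violating.
Others report (2, 4, 31): truth gives 0; report 2 gives 2 > 0. Violating.
Others report (2, 2, 2): truth gives 0; no alternative beats it.
Others report (2, 2, 4): truth gives 0; no alternative beats it.
(Checking all 125 profiles: 20 have a profitable deviation, 105 do not.)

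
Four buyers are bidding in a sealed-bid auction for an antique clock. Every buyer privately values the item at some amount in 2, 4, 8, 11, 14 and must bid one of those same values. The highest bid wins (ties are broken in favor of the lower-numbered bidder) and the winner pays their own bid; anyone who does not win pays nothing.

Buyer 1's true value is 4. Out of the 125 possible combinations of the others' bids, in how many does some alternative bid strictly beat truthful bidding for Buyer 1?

Others bid (2, 2, 2): truth gives 0; bid 2 gives 2 > 0. Violating.
Others bid (2, 2, 4): truth gives 0; no alternative beats it.
Others bid (2, 2, 8): truth gives 0; no alternative beats it.
(Checking all 125 profiles: 1 has a profitable deviation, 124 do not.)

1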